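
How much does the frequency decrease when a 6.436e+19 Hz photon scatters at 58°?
1.266e+19 Hz (decrease)

Convert frequency to wavelength (c = 299792458 m/s):
λ₀ = c/f₀ = 299792458/6.436e+19 = 4.6580556e-12 m = 4.6581 pm

Calculate Compton shift:
Δλ = λ_C(1 - cos(58°)) = 1.1406 pm

Final wavelength:
λ' = λ₀ + Δλ = 4.6581 + 1.1406 = 5.7986 pm

Final frequency:
f' = c/λ' = 299792458/5.7986173e-12 = 5.1700680e+19 Hz

Frequency shift (decrease):
Δf = f₀ - f' = 6.436e+19 - 5.1700680e+19 = 1.266e+19 Hz

(Intermediate values are shown rounded; full precision is carried through to the final answer.)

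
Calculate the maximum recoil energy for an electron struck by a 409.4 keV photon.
252.0808 keV

Maximum energy transfer occurs at θ = 180° (backscattering).

Initial photon: E₀ = 409.4 keV → λ₀ = 3.0284 pm

Maximum Compton shift (at 180°):
Δλ_max = 2λ_C = 2 × 2.4263 = 4.8526 pm

Final wavelength:
λ' = 3.0284 + 4.8526 = 7.8811 pm

Minimum photon energy (maximum energy to electron):
E'_min = hc/λ' = 157.3192 keV

Maximum electron kinetic energy:
K_max = E₀ - E'_min = 409.4000 - 157.3192 = 252.0808 keV

(Intermediate values are shown rounded; full precision is carried through to the final answer.)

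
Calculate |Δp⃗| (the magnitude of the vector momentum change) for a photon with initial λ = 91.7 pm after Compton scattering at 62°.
7.3921e-24 kg·m/s

Photon momentum magnitude is p = h/λ.

Initial momentum:
p₀ = h/λ = 6.6261e-34/9.1700e-11 = 7.2258e-24 kg·m/s

After scattering:
λ' = λ + Δλ = 91.7 + 1.2872 = 92.9872 pm
p' = h/λ' = 6.6261e-34/9.2987e-11 = 7.1258e-24 kg·m/s

Momentum is a vector; the scattered photon's direction makes angle θ = 62° with the incident direction. The magnitude of the vector change Δp⃗ = p⃗₀ − p⃗' is found from the law of cosines:
|Δp⃗|² = p₀² + p'² − 2p₀p'cos θ
|Δp⃗|² = (7.2258e-24)² + (7.1258e-24)² − 2·7.2258e-24·7.1258e-24·cos(62°)
|Δp⃗| = 7.3921e-24 kg·m/s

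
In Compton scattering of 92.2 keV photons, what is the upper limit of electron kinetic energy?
24.4488 keV

Maximum energy transfer occurs at θ = 180° (backscattering).

Initial photon: E₀ = 92.2 keV → λ₀ = 13.4473 pm

Maximum Compton shift (at 180°):
Δλ_max = 2λ_C = 2 × 2.4263 = 4.8526 pm

Final wavelength:
λ' = 13.4473 + 4.8526 = 18.2999 pm

Minimum photon energy (maximum energy to electron):
E'_min = hc/λ' = 67.7512 keV

Maximum electron kinetic energy:
K_max = E₀ - E'_min = 92.2000 - 67.7512 = 24.4488 keV

(Intermediate values are shown rounded; full precision is carried through to the final answer.)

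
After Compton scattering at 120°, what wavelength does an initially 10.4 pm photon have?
14.0395 pm

Using the Compton formula: λ' = λ + λ_C(1 − cos θ)

For θ = 120°, cos θ = -1/2 (exact) = -0.5000, so:
1 − cos 120° = 1 − (-1/2) = 1.5000

Δλ = λ_C × 1.5000 = 2.4263 × 1.5000 = 3.6395 pm

λ' = 10.4 + 3.6395 = 14.0395 pm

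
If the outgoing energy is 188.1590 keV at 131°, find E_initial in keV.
482.2002 keV

Convert final energy to wavelength (hc ≈ 1239.842 keV·pm):
λ' = hc/E' = 1239.842 / 188.1590 = 6.5893 pm

Calculate the Compton shift:
Δλ = λ_C(1 - cos(131°))
Δλ = 2.4263 × (1 - cos(131°))
Δλ = 4.0181 pm

Initial wavelength:
λ = λ' - Δλ = 6.5893 - 4.0181 = 2.5712 pm

Initial energy:
E = hc/λ = 1239.842 / 2.5712 = 482.2002 keV

(Intermediate values are shown rounded; full precision is carried through to the final answer.)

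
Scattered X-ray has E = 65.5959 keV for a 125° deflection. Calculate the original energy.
82.2000 keV

Convert final energy to wavelength (hc ≈ 1239.842 keV·pm):
λ' = hc/E' = 1239.842 / 65.5959 = 18.9012 pm

Calculate the Compton shift:
Δλ = λ_C(1 - cos(125°))
Δλ = 2.4263 × (1 - cos(125°))
Δλ = 3.8180 pm

Initial wavelength:
λ = λ' - Δλ = 18.9012 - 3.8180 = 15.0832 pm

Initial energy:
E = hc/λ = 1239.842 / 15.0832 = 82.2000 keV

(Intermediate values are shown rounded; full precision is carried through to the final answer.)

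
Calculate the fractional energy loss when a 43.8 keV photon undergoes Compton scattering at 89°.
0.0777 (or 7.77%)

Calculate initial and final photon energies:

Initial: E₀ = 43.8 keV → λ₀ = 28.3069 pm
Compton shift: Δλ = 2.3840 pm
Final wavelength: λ' = 30.6909 pm
Final energy: E' = 40.3978 keV

Fractional energy loss:
(E₀ - E')/E₀ = (43.8000 - 40.3978)/43.8000
= 3.4022/43.8000
= 0.0777
= 7.77%

(Intermediate values are shown rounded; full precision is carried through to the final answer.)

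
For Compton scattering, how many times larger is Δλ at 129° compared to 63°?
129° produces the larger shift by a factor of 2.984

Calculate both shifts using Δλ = λ_C(1 - cos θ):

For θ₁ = 63°:
Δλ₁ = 2.4263 × (1 - cos(63°))
Δλ₁ = 2.4263 × 0.5460
Δλ₁ = 1.3248 pm

For θ₂ = 129°:
Δλ₂ = 2.4263 × (1 - cos(129°))
Δλ₂ = 2.4263 × 1.6293
Δλ₂ = 3.9532 pm

The 129° angle produces the larger shift.
Ratio: 3.9532/1.3248 = 2.984

(Intermediate values are shown rounded; full precision is carried through to the final answer.)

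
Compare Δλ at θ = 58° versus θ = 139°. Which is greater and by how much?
139° produces the larger shift by a factor of 3.733

Calculate both shifts using Δλ = λ_C(1 - cos θ):

For θ₁ = 58°:
Δλ₁ = 2.4263 × (1 - cos(58°))
Δλ₁ = 2.4263 × 0.4701
Δλ₁ = 1.1406 pm

For θ₂ = 139°:
Δλ₂ = 2.4263 × (1 - cos(139°))
Δλ₂ = 2.4263 × 1.7547
Δλ₂ = 4.2575 pm

The 139° angle produces the larger shift.
Ratio: 4.2575/1.1406 = 3.733

(Intermediate values are shown rounded; full precision is carried through to the final answer.)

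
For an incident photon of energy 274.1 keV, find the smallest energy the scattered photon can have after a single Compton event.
132.2365 keV (at θ = 180°)

The scattered photon has minimum energy when its wavelength is maximum, i.e., when the Compton shift Δλ = λ_C(1 − cos θ) is maximum. This occurs at θ = 180° (backscattering), giving Δλ_max = 2λ_C = 4.8526 pm.

Initial wavelength: λ₀ = hc/E₀ = 4.5233 pm
Maximum final wavelength: λ'_max = λ₀ + 2λ_C = 4.5233 + 4.8526 = 9.3759 pm
Minimum final energy: E'_min = hc/λ'_max = 132.2365 keV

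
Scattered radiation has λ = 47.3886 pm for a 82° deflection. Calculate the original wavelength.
45.3000 pm

From λ' = λ + Δλ, we have λ = λ' - Δλ

First calculate the Compton shift:
Δλ = λ_C(1 - cos θ)
Δλ = 2.4263 × (1 - cos(82°))
Δλ = 2.4263 × 0.8608
Δλ = 2.0886 pm

Initial wavelength:
λ = λ' - Δλ
λ = 47.3886 - 2.0886
λ = 45.3000 pm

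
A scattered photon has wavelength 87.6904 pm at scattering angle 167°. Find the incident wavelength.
82.9000 pm

From λ' = λ + Δλ, we have λ = λ' - Δλ

First calculate the Compton shift:
Δλ = λ_C(1 - cos θ)
Δλ = 2.4263 × (1 - cos(167°))
Δλ = 2.4263 × 1.9744
Δλ = 4.7904 pm

Initial wavelength:
λ = λ' - Δλ
λ = 87.6904 - 4.7904
λ = 82.9000 pm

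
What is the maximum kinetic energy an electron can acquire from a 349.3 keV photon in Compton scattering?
201.7371 keV

Maximum energy transfer occurs at θ = 180° (backscattering).

Initial photon: E₀ = 349.3 keV → λ₀ = 3.5495 pm

Maximum Compton shift (at 180°):
Δλ_max = 2λ_C = 2 × 2.4263 = 4.8526 pm

Final wavelength:
λ' = 3.5495 + 4.8526 = 8.4021 pm

Minimum photon energy (maximum energy to electron):
E'_min = hc/λ' = 147.5629 keV

Maximum electron kinetic energy:
K_max = E₀ - E'_min = 349.3000 - 147.5629 = 201.7371 keV

(Intermediate values are shown rounded; full precision is carried through to the final answer.)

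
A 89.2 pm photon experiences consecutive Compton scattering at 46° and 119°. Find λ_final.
93.5435 pm

Apply Compton shift twice:

First scattering at θ₁ = 46°:
Δλ₁ = λ_C(1 - cos(46°))
Δλ₁ = 2.4263 × 0.3053
Δλ₁ = 0.7409 pm

After first scattering:
λ₁ = 89.2 + 0.7409 = 89.9409 pm

Second scattering at θ₂ = 119°:
Δλ₂ = λ_C(1 - cos(119°))
Δλ₂ = 2.4263 × 1.4848
Δλ₂ = 3.6026 pm

Final wavelength:
λ₂ = 89.9409 + 3.6026 = 93.5435 pm

Total shift: Δλ_total = 0.7409 + 3.6026 = 4.3435 pm

(Intermediate values are shown rounded; full precision is carried through to the final answer.)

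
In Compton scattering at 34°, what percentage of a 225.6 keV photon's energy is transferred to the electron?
0.0702 (or 7.02%)

Calculate initial and final photon energies:

Initial: E₀ = 225.6 keV → λ₀ = 5.4958 pm
Compton shift: Δλ = 0.4148 pm
Final wavelength: λ' = 5.9106 pm
Final energy: E' = 209.7672 keV

Fractional energy loss:
(E₀ - E')/E₀ = (225.6000 - 209.7672)/225.6000
= 15.8328/225.6000
= 0.0702
= 7.02%

(Intermediate values are shown rounded; full precision is carried through to the final answer.)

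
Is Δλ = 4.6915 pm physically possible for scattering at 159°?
Yes, consistent

Calculate the expected shift for θ = 159°:

Δλ_expected = λ_C(1 - cos(159°))
Δλ_expected = 2.4263 × (1 - cos(159°))
Δλ_expected = 2.4263 × 1.9336
Δλ_expected = 4.6915 pm

Given shift: 4.6915 pm
Expected shift: 4.6915 pm
Difference: 0.0000 pm

The values match. This is consistent with Compton scattering at the stated angle.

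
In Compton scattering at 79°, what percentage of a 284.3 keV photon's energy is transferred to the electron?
0.3104 (or 31.04%)

Calculate initial and final photon energies:

Initial: E₀ = 284.3 keV → λ₀ = 4.3610 pm
Compton shift: Δλ = 1.9633 pm
Final wavelength: λ' = 6.3244 pm
Final energy: E' = 196.0416 keV

Fractional energy loss:
(E₀ - E')/E₀ = (284.3000 - 196.0416)/284.3000
= 88.2584/284.3000
= 0.3104
= 31.04%

(Intermediate values are shown rounded; full precision is carried through to the final answer.)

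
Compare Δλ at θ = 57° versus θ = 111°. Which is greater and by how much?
111° produces the larger shift by a factor of 2.983

Calculate both shifts using Δλ = λ_C(1 - cos θ):

For θ₁ = 57°:
Δλ₁ = 2.4263 × (1 - cos(57°))
Δλ₁ = 2.4263 × 0.4554
Δλ₁ = 1.1048 pm

For θ₂ = 111°:
Δλ₂ = 2.4263 × (1 - cos(111°))
Δλ₂ = 2.4263 × 1.3584
Δλ₂ = 3.2958 pm

The 111° angle produces the larger shift.
Ratio: 3.2958/1.1048 = 2.983

(Intermediate values are shown rounded; full precision is carried through to the final answer.)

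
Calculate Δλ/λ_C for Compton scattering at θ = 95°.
1.0872 λ_C

The Compton shift formula is:
Δλ = λ_C(1 - cos θ)

Dividing both sides by λ_C:
Δλ/λ_C = 1 - cos θ

For θ = 95°:
Δλ/λ_C = 1 - cos(95°)
Δλ/λ_C = 1 - -0.0872
Δλ/λ_C = 1.0872

This means the shift is 1.0872 × λ_C = 2.6378 pm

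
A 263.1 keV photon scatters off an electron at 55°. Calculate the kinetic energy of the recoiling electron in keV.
47.3655 keV

By energy conservation: K_e = E_initial - E_final

First find the scattered photon energy:
Initial wavelength: λ = hc/E = 4.7124 pm
Compton shift: Δλ = λ_C(1 - cos(55°)) = 1.0346 pm
Final wavelength: λ' = 4.7124 + 1.0346 = 5.7471 pm
Final photon energy: E' = hc/λ' = 215.7345 keV

Electron kinetic energy:
K_e = E - E' = 263.1000 - 215.7345 = 47.3655 keV

(Intermediate values are shown rounded; full precision is carried through to the final answer.)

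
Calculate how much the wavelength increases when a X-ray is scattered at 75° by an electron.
1.7983 pm

Using the Compton scattering formula:
Δλ = λ_C(1 - cos θ)

where λ_C = h/(m_e·c) ≈ 2.4263 pm is the Compton wavelength of an electron.

For θ = 75°:
cos(75°) = 0.2588
1 - cos(75°) = 0.7412

Δλ = 2.4263 × 0.7412
Δλ = 1.7983 pm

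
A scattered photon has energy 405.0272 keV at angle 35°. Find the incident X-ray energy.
472.8000 keV

Convert final energy to wavelength (hc ≈ 1239.842 keV·pm):
λ' = hc/E' = 1239.842 / 405.0272 = 3.0611 pm

Calculate the Compton shift:
Δλ = λ_C(1 - cos(35°))
Δλ = 2.4263 × (1 - cos(35°))
Δλ = 0.4388 pm

Initial wavelength:
λ = λ' - Δλ = 3.0611 - 0.4388 = 2.6223 pm

Initial energy:
E = hc/λ = 1239.842 / 2.6223 = 472.8000 keV

(Intermediate values are shown rounded; full precision is carried through to the final answer.)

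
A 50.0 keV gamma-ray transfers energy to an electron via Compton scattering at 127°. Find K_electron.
6.7748 keV

By energy conservation: K_e = E_initial - E_final

First find the scattered photon energy:
Initial wavelength: λ = hc/E = 24.7968 pm
Compton shift: Δλ = λ_C(1 - cos(127°)) = 3.8865 pm
Final wavelength: λ' = 24.7968 + 3.8865 = 28.6833 pm
Final photon energy: E' = hc/λ' = 43.2252 keV

Electron kinetic energy:
K_e = E - E' = 50.0000 - 43.2252 = 6.7748 keV

(Intermediate values are shown rounded; full precision is carried through to the final answer.)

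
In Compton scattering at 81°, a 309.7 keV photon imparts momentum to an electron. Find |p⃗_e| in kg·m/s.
1.8362e-22 kg·m/s

The electron is initially at rest, so by conservation of momentum:
p⃗_e = p⃗₀ − p⃗'  (incident photon momentum minus scattered photon momentum)

Photon momentum magnitudes (p = h/λ = E/c):
λ₀ = hc/E₀ = 4.0034 pm → p₀ = h/λ₀ = 1.6551e-22 kg·m/s
Δλ = λ_C(1 − cos 81°) = 2.0468 pm
λ' = 6.0501 pm → p' = h/λ' = 1.0952e-22 kg·m/s

The scattered photon makes angle θ = 81° with the incident direction, so by the law of cosines:
|p⃗_e|² = p₀² + p'² − 2p₀p'cos θ
|p⃗_e|² = (1.6551e-22)² + (1.0952e-22)² − 2·1.6551e-22·1.0952e-22·cos(81°)
|p⃗_e| = 1.8362e-22 kg·m/s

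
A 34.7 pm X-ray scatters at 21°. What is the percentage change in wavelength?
0.4644%

Calculate the Compton shift:
Δλ = λ_C(1 - cos(21°))
Δλ = 2.4263 × (1 - cos(21°))
Δλ = 2.4263 × 0.0664
Δλ = 0.1612 pm

Percentage change:
(Δλ/λ₀) × 100 = (0.1612/34.7) × 100
= 0.4644%

(Intermediate values are shown rounded; full precision is carried through to the final answer.)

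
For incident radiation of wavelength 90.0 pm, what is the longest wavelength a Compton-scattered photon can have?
94.8526 pm (at θ = 180°)

The Compton shift is Δλ = λ_C(1 − cos θ).

Since cos θ ranges from −1 to 1, the factor (1 − cos θ) ranges from 0 to 2; the maximum shift occurs at θ = 180° (backscattering):
Δλ_max = 2λ_C = 2 × 2.4263 pm = 4.8526 pm

Maximum scattered wavelength:
λ'_max = λ₀ + Δλ_max = 90.0 + 4.8526 = 94.8526 pm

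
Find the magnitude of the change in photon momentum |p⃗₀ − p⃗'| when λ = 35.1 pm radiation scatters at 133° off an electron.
3.2830e-23 kg·m/s

Photon momentum magnitude is p = h/λ.

Initial momentum:
p₀ = h/λ = 6.6261e-34/3.5100e-11 = 1.8878e-23 kg·m/s

After scattering:
λ' = λ + Δλ = 35.1 + 4.0810 = 39.1810 pm
p' = h/λ' = 6.6261e-34/3.9181e-11 = 1.6911e-23 kg·m/s

Momentum is a vector; the scattered photon's direction makes angle θ = 133° with the incident direction. The magnitude of the vector change Δp⃗ = p⃗₀ − p⃗' is found from the law of cosines:
|Δp⃗|² = p₀² + p'² − 2p₀p'cos θ
|Δp⃗|² = (1.8878e-23)² + (1.6911e-23)² − 2·1.8878e-23·1.6911e-23·cos(133°)
|Δp⃗| = 3.2830e-23 kg·m/s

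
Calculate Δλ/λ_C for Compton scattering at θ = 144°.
1.8090 λ_C

The Compton shift formula is:
Δλ = λ_C(1 - cos θ)

Dividing both sides by λ_C:
Δλ/λ_C = 1 - cos θ

For θ = 144°:
Δλ/λ_C = 1 - cos(144°)
Δλ/λ_C = 1 - -0.8090
Δλ/λ_C = 1.8090

This means the shift is 1.8090 × λ_C = 4.3892 pm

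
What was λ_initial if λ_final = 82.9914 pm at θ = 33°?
82.6000 pm

From λ' = λ + Δλ, we have λ = λ' - Δλ

First calculate the Compton shift:
Δλ = λ_C(1 - cos θ)
Δλ = 2.4263 × (1 - cos(33°))
Δλ = 2.4263 × 0.1613
Δλ = 0.3914 pm

Initial wavelength:
λ = λ' - Δλ
λ = 82.9914 - 0.3914
λ = 82.6000 pm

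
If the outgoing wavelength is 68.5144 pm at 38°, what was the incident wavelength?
68.0000 pm

From λ' = λ + Δλ, we have λ = λ' - Δλ

First calculate the Compton shift:
Δλ = λ_C(1 - cos θ)
Δλ = 2.4263 × (1 - cos(38°))
Δλ = 2.4263 × 0.2120
Δλ = 0.5144 pm

Initial wavelength:
λ = λ' - Δλ
λ = 68.5144 - 0.5144
λ = 68.0000 pm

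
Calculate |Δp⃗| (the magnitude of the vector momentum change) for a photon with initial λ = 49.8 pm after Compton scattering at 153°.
2.4785e-23 kg·m/s

Photon momentum magnitude is p = h/λ.

Initial momentum:
p₀ = h/λ = 6.6261e-34/4.9800e-11 = 1.3305e-23 kg·m/s

After scattering:
λ' = λ + Δλ = 49.8 + 4.5882 = 54.3882 pm
p' = h/λ' = 6.6261e-34/5.4388e-11 = 1.2183e-23 kg·m/s

Momentum is a vector; the scattered photon's direction makes angle θ = 153° with the incident direction. The magnitude of the vector change Δp⃗ = p⃗₀ − p⃗' is found from the law of cosines:
|Δp⃗|² = p₀² + p'² − 2p₀p'cos θ
|Δp⃗|² = (1.3305e-23)² + (1.2183e-23)² − 2·1.3305e-23·1.2183e-23·cos(153°)
|Δp⃗| = 2.4785e-23 kg·m/s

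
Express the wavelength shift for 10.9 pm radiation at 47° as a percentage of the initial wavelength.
7.0786%

Calculate the Compton shift:
Δλ = λ_C(1 - cos(47°))
Δλ = 2.4263 × (1 - cos(47°))
Δλ = 2.4263 × 0.3180
Δλ = 0.7716 pm

Percentage change:
(Δλ/λ₀) × 100 = (0.7716/10.9) × 100
= 7.0786%

(Intermediate values are shown rounded; full precision is carried through to the final answer.)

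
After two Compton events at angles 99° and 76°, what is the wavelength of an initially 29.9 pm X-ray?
34.5452 pm

Apply Compton shift twice:

First scattering at θ₁ = 99°:
Δλ₁ = λ_C(1 - cos(99°))
Δλ₁ = 2.4263 × 1.1564
Δλ₁ = 2.8059 pm

After first scattering:
λ₁ = 29.9 + 2.8059 = 32.7059 pm

Second scattering at θ₂ = 76°:
Δλ₂ = λ_C(1 - cos(76°))
Δλ₂ = 2.4263 × 0.7581
Δλ₂ = 1.8393 pm

Final wavelength:
λ₂ = 32.7059 + 1.8393 = 34.5452 pm

Total shift: Δλ_total = 2.8059 + 1.8393 = 4.6452 pm

(Intermediate values are shown rounded; full precision is carried through to the final answer.)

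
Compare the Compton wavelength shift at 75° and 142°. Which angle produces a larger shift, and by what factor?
142° produces the larger shift by a factor of 2.412

Calculate both shifts using Δλ = λ_C(1 - cos θ):

For θ₁ = 75°:
Δλ₁ = 2.4263 × (1 - cos(75°))
Δλ₁ = 2.4263 × 0.7412
Δλ₁ = 1.7983 pm

For θ₂ = 142°:
Δλ₂ = 2.4263 × (1 - cos(142°))
Δλ₂ = 2.4263 × 1.7880
Δλ₂ = 4.3383 pm

The 142° angle produces the larger shift.
Ratio: 4.3383/1.7983 = 2.412

(Intermediate values are shown rounded; full precision is carried through to the final answer.)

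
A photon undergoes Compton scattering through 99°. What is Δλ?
2.8059 pm

Using the Compton scattering formula:
Δλ = λ_C(1 - cos θ)

where λ_C = h/(m_e·c) ≈ 2.4263 pm is the Compton wavelength of an electron.

For θ = 99°:
cos(99°) = -0.1564
1 - cos(99°) = 1.1564

Δλ = 2.4263 × 1.1564
Δλ = 2.8059 pm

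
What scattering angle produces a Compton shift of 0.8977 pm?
50.95°

From the Compton formula Δλ = λ_C(1 - cos θ), we can solve for θ:

cos θ = 1 - Δλ/λ_C

Given:
- Δλ = 0.8977 pm
- λ_C = h/(m_e·c) ≈ 2.42631024 pm

cos θ = 1 - 0.8977/2.42631024
cos θ = 1 - 0.369986
cos θ = 0.630014

θ = arccos(0.630014)
θ = 50.95°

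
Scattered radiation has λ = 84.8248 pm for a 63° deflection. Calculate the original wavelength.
83.5000 pm

From λ' = λ + Δλ, we have λ = λ' - Δλ

First calculate the Compton shift:
Δλ = λ_C(1 - cos θ)
Δλ = 2.4263 × (1 - cos(63°))
Δλ = 2.4263 × 0.5460
Δλ = 1.3248 pm

Initial wavelength:
λ = λ' - Δλ
λ = 84.8248 - 1.3248
λ = 83.5000 pm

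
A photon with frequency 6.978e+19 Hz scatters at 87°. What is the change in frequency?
2.433e+19 Hz (decrease)

Convert frequency to wavelength (c = 299792458 m/s):
λ₀ = c/f₀ = 299792458/6.978e+19 = 4.2962519e-12 m = 4.2963 pm

Calculate Compton shift:
Δλ = λ_C(1 - cos(87°)) = 2.2993 pm

Final wavelength:
λ' = λ₀ + Δλ = 4.2963 + 2.2993 = 6.5956 pm

Final frequency:
f' = c/λ' = 299792458/6.5955789e-12 = 4.5453548e+19 Hz

Frequency shift (decrease):
Δf = f₀ - f' = 6.978e+19 - 4.5453548e+19 = 2.433e+19 Hz

(Intermediate values are shown rounded; full precision is carried through to the final answer.)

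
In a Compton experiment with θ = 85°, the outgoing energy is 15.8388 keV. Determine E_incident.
16.3000 keV

Convert final energy to wavelength (hc ≈ 1239.842 keV·pm):
λ' = hc/E' = 1239.842 / 15.8388 = 78.2788 pm

Calculate the Compton shift:
Δλ = λ_C(1 - cos(85°))
Δλ = 2.4263 × (1 - cos(85°))
Δλ = 2.2148 pm

Initial wavelength:
λ = λ' - Δλ = 78.2788 - 2.2148 = 76.0639 pm

Initial energy:
E = hc/λ = 1239.842 / 76.0639 = 16.3000 keV

(Intermediate values are shown rounded; full precision is carried through to the final answer.)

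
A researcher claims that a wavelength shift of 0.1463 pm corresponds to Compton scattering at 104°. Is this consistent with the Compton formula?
No, inconsistent

Calculate the expected shift for θ = 104°:

Δλ_expected = λ_C(1 - cos(104°))
Δλ_expected = 2.4263 × (1 - cos(104°))
Δλ_expected = 2.4263 × 1.2419
Δλ_expected = 3.0133 pm

Given shift: 0.1463 pm
Expected shift: 3.0133 pm
Difference: 2.8670 pm

The values do not match. The given shift corresponds to θ ≈ 20.0°, not 104°.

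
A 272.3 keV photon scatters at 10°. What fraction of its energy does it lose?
0.0080 (or 0.80%)

Calculate initial and final photon energies:

Initial: E₀ = 272.3 keV → λ₀ = 4.5532 pm
Compton shift: Δλ = 0.0369 pm
Final wavelength: λ' = 4.5901 pm
Final energy: E' = 270.1133 keV

Fractional energy loss:
(E₀ - E')/E₀ = (272.3000 - 270.1133)/272.3000
= 2.1867/272.3000
= 0.0080
= 0.80%

(Intermediate values are shown rounded; full precision is carried through to the final answer.)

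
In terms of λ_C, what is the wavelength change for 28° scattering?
0.1171 λ_C

The Compton shift formula is:
Δλ = λ_C(1 - cos θ)

Dividing both sides by λ_C:
Δλ/λ_C = 1 - cos θ

For θ = 28°:
Δλ/λ_C = 1 - cos(28°)
Δλ/λ_C = 1 - 0.8829
Δλ/λ_C = 0.1171

This means the shift is 0.1171 × λ_C = 0.2840 pm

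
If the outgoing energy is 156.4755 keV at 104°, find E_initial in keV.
252.5000 keV

Convert final energy to wavelength (hc ≈ 1239.842 keV·pm):
λ' = hc/E' = 1239.842 / 156.4755 = 7.9236 pm

Calculate the Compton shift:
Δλ = λ_C(1 - cos(104°))
Δλ = 2.4263 × (1 - cos(104°))
Δλ = 3.0133 pm

Initial wavelength:
λ = λ' - Δλ = 7.9236 - 3.0133 = 4.9103 pm

Initial energy:
E = hc/λ = 1239.842 / 4.9103 = 252.5000 keV

(Intermediate values are shown rounded; full precision is carried through to the final answer.)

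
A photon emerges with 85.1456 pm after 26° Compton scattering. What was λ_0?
84.9000 pm

From λ' = λ + Δλ, we have λ = λ' - Δλ

First calculate the Compton shift:
Δλ = λ_C(1 - cos θ)
Δλ = 2.4263 × (1 - cos(26°))
Δλ = 2.4263 × 0.1012
Δλ = 0.2456 pm

Initial wavelength:
λ = λ' - Δλ
λ = 85.1456 - 0.2456
λ = 84.9000 pm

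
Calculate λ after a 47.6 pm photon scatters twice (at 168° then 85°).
54.6144 pm

Apply Compton shift twice:

First scattering at θ₁ = 168°:
Δλ₁ = λ_C(1 - cos(168°))
Δλ₁ = 2.4263 × 1.9781
Δλ₁ = 4.7996 pm

After first scattering:
λ₁ = 47.6 + 4.7996 = 52.3996 pm

Second scattering at θ₂ = 85°:
Δλ₂ = λ_C(1 - cos(85°))
Δλ₂ = 2.4263 × 0.9128
Δλ₂ = 2.2148 pm

Final wavelength:
λ₂ = 52.3996 + 2.2148 = 54.6144 pm

Total shift: Δλ_total = 4.7996 + 2.2148 = 7.0144 pm

(Intermediate values are shown rounded; full precision is carried through to the final answer.)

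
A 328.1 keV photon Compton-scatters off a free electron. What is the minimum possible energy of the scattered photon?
143.6420 keV (at θ = 180°)

The scattered photon has minimum energy when its wavelength is maximum, i.e., when the Compton shift Δλ = λ_C(1 − cos θ) is maximum. This occurs at θ = 180° (backscattering), giving Δλ_max = 2λ_C = 4.8526 pm.

Initial wavelength: λ₀ = hc/E₀ = 3.7789 pm
Maximum final wavelength: λ'_max = λ₀ + 2λ_C = 3.7789 + 4.8526 = 8.6315 pm
Minimum final energy: E'_min = hc/λ'_max = 143.6420 keV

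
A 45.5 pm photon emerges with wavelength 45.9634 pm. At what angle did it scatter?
36.00°

First find the wavelength shift:
Δλ = λ' - λ = 45.9634 - 45.5 = 0.4634 pm

Using Δλ = λ_C(1 - cos θ), with λ_C = h/(m_e·c) ≈ 2.42631024 pm:
cos θ = 1 - Δλ/λ_C
cos θ = 1 - 0.4634/2.42631024
cos θ = 0.809010

θ = arccos(0.809010)
θ = 36.00°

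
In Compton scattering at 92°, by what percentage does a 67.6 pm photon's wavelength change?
3.7145%

Calculate the Compton shift:
Δλ = λ_C(1 - cos(92°))
Δλ = 2.4263 × (1 - cos(92°))
Δλ = 2.4263 × 1.0349
Δλ = 2.5110 pm

Percentage change:
(Δλ/λ₀) × 100 = (2.5110/67.6) × 100
= 3.7145%

(Intermediate values are shown rounded; full precision is carried through to the final answer.)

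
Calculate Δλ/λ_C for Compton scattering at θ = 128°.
1.6157 λ_C

The Compton shift formula is:
Δλ = λ_C(1 - cos θ)

Dividing both sides by λ_C:
Δλ/λ_C = 1 - cos θ

For θ = 128°:
Δλ/λ_C = 1 - cos(128°)
Δλ/λ_C = 1 - -0.6157
Δλ/λ_C = 1.6157

This means the shift is 1.6157 × λ_C = 3.9201 pm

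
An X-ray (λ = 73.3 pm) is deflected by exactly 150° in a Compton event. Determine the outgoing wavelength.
77.8276 pm

Using the Compton formula: λ' = λ + λ_C(1 − cos θ)

For θ = 150°, cos θ = -√3/2 (exact) ≈ -0.8660, so:
1 − cos 150° = 1 − (-√3/2) ≈ 1.8660

Δλ = λ_C × 1.8660 = 2.4263 × 1.8660 = 4.5276 pm

λ' = 73.3 + 4.5276 = 77.8276 pm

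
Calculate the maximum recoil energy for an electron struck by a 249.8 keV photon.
123.4912 keV

Maximum energy transfer occurs at θ = 180° (backscattering).

Initial photon: E₀ = 249.8 keV → λ₀ = 4.9633 pm

Maximum Compton shift (at 180°):
Δλ_max = 2λ_C = 2 × 2.4263 = 4.8526 pm

Final wavelength:
λ' = 4.9633 + 4.8526 = 9.8160 pm

Minimum photon energy (maximum energy to electron):
E'_min = hc/λ' = 126.3088 keV

Maximum electron kinetic energy:
K_max = E₀ - E'_min = 249.8000 - 126.3088 = 123.4912 keV

(Intermediate values are shown rounded; full precision is carried through to the final answer.)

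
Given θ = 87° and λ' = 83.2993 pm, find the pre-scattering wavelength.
81.0000 pm

From λ' = λ + Δλ, we have λ = λ' - Δλ

First calculate the Compton shift:
Δλ = λ_C(1 - cos θ)
Δλ = 2.4263 × (1 - cos(87°))
Δλ = 2.4263 × 0.9477
Δλ = 2.2993 pm

Initial wavelength:
λ = λ' - Δλ
λ = 83.2993 - 2.2993
λ = 81.0000 pm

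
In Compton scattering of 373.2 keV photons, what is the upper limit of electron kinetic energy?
221.5339 keV

Maximum energy transfer occurs at θ = 180° (backscattering).

Initial photon: E₀ = 373.2 keV → λ₀ = 3.3222 pm

Maximum Compton shift (at 180°):
Δλ_max = 2λ_C = 2 × 2.4263 = 4.8526 pm

Final wavelength:
λ' = 3.3222 + 4.8526 = 8.1748 pm

Minimum photon energy (maximum energy to electron):
E'_min = hc/λ' = 151.6661 keV

Maximum electron kinetic energy:
K_max = E₀ - E'_min = 373.2000 - 151.6661 = 221.5339 keV

(Intermediate values are shown rounded; full precision is carried through to the final answer.)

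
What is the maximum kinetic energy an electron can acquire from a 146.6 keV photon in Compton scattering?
53.4484 keV

Maximum energy transfer occurs at θ = 180° (backscattering).

Initial photon: E₀ = 146.6 keV → λ₀ = 8.4573 pm

Maximum Compton shift (at 180°):
Δλ_max = 2λ_C = 2 × 2.4263 = 4.8526 pm

Final wavelength:
λ' = 8.4573 + 4.8526 = 13.3099 pm

Minimum photon energy (maximum energy to electron):
E'_min = hc/λ' = 93.1516 keV

Maximum electron kinetic energy:
K_max = E₀ - E'_min = 146.6000 - 93.1516 = 53.4484 keV

(Intermediate values are shown rounded; full precision is carried through to the final answer.)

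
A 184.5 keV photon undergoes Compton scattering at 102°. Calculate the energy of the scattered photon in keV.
128.4707 keV

First convert energy to wavelength:
λ = hc/E, with hc ≈ 1239.842 keV·pm (i.e. 1239.842 eV·nm)

For E = 184.5 keV = 184500 eV:
λ = 1239.842 keV·pm / 184.5 keV
λ = 6.7200 pm

Calculate the Compton shift:
Δλ = λ_C(1 - cos(102°)) = 2.4263 × 1.2079
Δλ = 2.9308 pm

Final wavelength:
λ' = 6.7200 + 2.9308 = 9.6508 pm

Final energy:
E' = hc/λ' = 1239.842 / 9.6508 = 128.4707 keV

(Intermediate values are shown rounded; full precision is carried through to the final answer.)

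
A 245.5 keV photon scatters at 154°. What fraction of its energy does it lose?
0.4771 (or 47.71%)

Calculate initial and final photon energies:

Initial: E₀ = 245.5 keV → λ₀ = 5.0503 pm
Compton shift: Δλ = 4.6071 pm
Final wavelength: λ' = 9.6573 pm
Final energy: E' = 128.3834 keV

Fractional energy loss:
(E₀ - E')/E₀ = (245.5000 - 128.3834)/245.5000
= 117.1166/245.5000
= 0.4771
= 47.71%

(Intermediate values are shown rounded; full precision is carried through to the final answer.)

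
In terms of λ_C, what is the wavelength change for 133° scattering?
1.6820 λ_C

The Compton shift formula is:
Δλ = λ_C(1 - cos θ)

Dividing both sides by λ_C:
Δλ/λ_C = 1 - cos θ

For θ = 133°:
Δλ/λ_C = 1 - cos(133°)
Δλ/λ_C = 1 - -0.6820
Δλ/λ_C = 1.6820

This means the shift is 1.6820 × λ_C = 4.0810 pm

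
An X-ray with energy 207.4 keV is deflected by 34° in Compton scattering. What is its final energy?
193.9426 keV

First convert energy to wavelength:
λ = hc/E, with hc ≈ 1239.842 keV·pm (i.e. 1239.842 eV·nm)

For E = 207.4 keV = 207400 eV:
λ = 1239.842 keV·pm / 207.4 keV
λ = 5.9780 pm

Calculate the Compton shift:
Δλ = λ_C(1 - cos(34°)) = 2.4263 × 0.1710
Δλ = 0.4148 pm

Final wavelength:
λ' = 5.9780 + 0.4148 = 6.3928 pm

Final energy:
E' = hc/λ' = 1239.842 / 6.3928 = 193.9426 keV

(Intermediate values are shown rounded; full precision is carried through to the final answer.)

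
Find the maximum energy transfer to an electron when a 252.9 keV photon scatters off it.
125.8035 keV

Maximum energy transfer occurs at θ = 180° (backscattering).

Initial photon: E₀ = 252.9 keV → λ₀ = 4.9025 pm

Maximum Compton shift (at 180°):
Δλ_max = 2λ_C = 2 × 2.4263 = 4.8526 pm

Final wavelength:
λ' = 4.9025 + 4.8526 = 9.7551 pm

Minimum photon energy (maximum energy to electron):
E'_min = hc/λ' = 127.0965 keV

Maximum electron kinetic energy:
K_max = E₀ - E'_min = 252.9000 - 127.0965 = 125.8035 keV

(Intermediate values are shown rounded; full precision is carried through to the final answer.)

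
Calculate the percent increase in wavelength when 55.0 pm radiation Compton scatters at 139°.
7.7409%

Calculate the Compton shift:
Δλ = λ_C(1 - cos(139°))
Δλ = 2.4263 × (1 - cos(139°))
Δλ = 2.4263 × 1.7547
Δλ = 4.2575 pm

Percentage change:
(Δλ/λ₀) × 100 = (4.2575/55.0) × 100
= 7.7409%

(Intermediate values are shown rounded; full precision is carried through to the final answer.)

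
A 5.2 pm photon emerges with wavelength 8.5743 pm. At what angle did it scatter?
113.00°

First find the wavelength shift:
Δλ = λ' - λ = 8.5743 - 5.2 = 3.3743 pm

Using Δλ = λ_C(1 - cos θ), with λ_C = h/(m_e·c) ≈ 2.42631024 pm:
cos θ = 1 - Δλ/λ_C
cos θ = 1 - 3.3743/2.42631024
cos θ = -0.390713

θ = arccos(-0.390713)
θ = 113.00°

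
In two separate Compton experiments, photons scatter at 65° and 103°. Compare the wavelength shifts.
103° produces the larger shift by a factor of 2.122

Calculate both shifts using Δλ = λ_C(1 - cos θ):

For θ₁ = 65°:
Δλ₁ = 2.4263 × (1 - cos(65°))
Δλ₁ = 2.4263 × 0.5774
Δλ₁ = 1.4009 pm

For θ₂ = 103°:
Δλ₂ = 2.4263 × (1 - cos(103°))
Δλ₂ = 2.4263 × 1.2250
Δλ₂ = 2.9721 pm

The 103° angle produces the larger shift.
Ratio: 2.9721/1.4009 = 2.122

(Intermediate values are shown rounded; full precision is carried through to the final answer.)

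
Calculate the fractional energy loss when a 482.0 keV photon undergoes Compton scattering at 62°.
0.3335 (or 33.35%)

Calculate initial and final photon energies:

Initial: E₀ = 482.0 keV → λ₀ = 2.5723 pm
Compton shift: Δλ = 1.2872 pm
Final wavelength: λ' = 3.8595 pm
Final energy: E' = 321.2431 keV

Fractional energy loss:
(E₀ - E')/E₀ = (482.0000 - 321.2431)/482.0000
= 160.7569/482.0000
= 0.3335
= 33.35%

(Intermediate values are shown rounded; full precision is carried through to the final answer.)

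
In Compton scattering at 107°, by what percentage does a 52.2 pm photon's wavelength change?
6.0071%

Calculate the Compton shift:
Δλ = λ_C(1 - cos(107°))
Δλ = 2.4263 × (1 - cos(107°))
Δλ = 2.4263 × 1.2924
Δλ = 3.1357 pm

Percentage change:
(Δλ/λ₀) × 100 = (3.1357/52.2) × 100
= 6.0071%

(Intermediate values are shown rounded; full precision is carried through to the final answer.)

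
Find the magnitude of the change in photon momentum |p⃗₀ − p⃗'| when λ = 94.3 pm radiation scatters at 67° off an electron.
7.6971e-24 kg·m/s

Photon momentum magnitude is p = h/λ.

Initial momentum:
p₀ = h/λ = 6.6261e-34/9.4300e-11 = 7.0266e-24 kg·m/s

After scattering:
λ' = λ + Δλ = 94.3 + 1.4783 = 95.7783 pm
p' = h/λ' = 6.6261e-34/9.5778e-11 = 6.9181e-24 kg·m/s

Momentum is a vector; the scattered photon's direction makes angle θ = 67° with the incident direction. The magnitude of the vector change Δp⃗ = p⃗₀ − p⃗' is found from the law of cosines:
|Δp⃗|² = p₀² + p'² − 2p₀p'cos θ
|Δp⃗|² = (7.0266e-24)² + (6.9181e-24)² − 2·7.0266e-24·6.9181e-24·cos(67°)
|Δp⃗| = 7.6971e-24 kg·m/s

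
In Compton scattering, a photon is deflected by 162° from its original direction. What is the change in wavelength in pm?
4.7339 pm

Using the Compton scattering formula:
Δλ = λ_C(1 - cos θ)

where λ_C = h/(m_e·c) ≈ 2.4263 pm is the Compton wavelength of an electron.

For θ = 162°:
cos(162°) = -0.9511
1 - cos(162°) = 1.9511

Δλ = 2.4263 × 1.9511
Δλ = 4.7339 pm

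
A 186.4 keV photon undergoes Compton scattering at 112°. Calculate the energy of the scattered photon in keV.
124.1489 keV

First convert energy to wavelength:
λ = hc/E, with hc ≈ 1239.842 keV·pm (i.e. 1239.842 eV·nm)

For E = 186.4 keV = 186400 eV:
λ = 1239.842 keV·pm / 186.4 keV
λ = 6.6515 pm

Calculate the Compton shift:
Δλ = λ_C(1 - cos(112°)) = 2.4263 × 1.3746
Δλ = 3.3352 pm

Final wavelength:
λ' = 6.6515 + 3.3352 = 9.9867 pm

Final energy:
E' = hc/λ' = 1239.842 / 9.9867 = 124.1489 keV

(Intermediate values are shown rounded; full precision is carried through to the final answer.)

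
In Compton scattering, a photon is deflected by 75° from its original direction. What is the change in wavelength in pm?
1.7983 pm

Using the Compton scattering formula:
Δλ = λ_C(1 - cos θ)

where λ_C = h/(m_e·c) ≈ 2.4263 pm is the Compton wavelength of an electron.

For θ = 75°:
cos(75°) = 0.2588
1 - cos(75°) = 0.7412

Δλ = 2.4263 × 0.7412
Δλ = 1.7983 pm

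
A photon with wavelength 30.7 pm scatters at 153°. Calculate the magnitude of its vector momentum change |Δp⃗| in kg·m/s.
3.9251e-23 kg·m/s

Photon momentum magnitude is p = h/λ.

Initial momentum:
p₀ = h/λ = 6.6261e-34/3.0700e-11 = 2.1583e-23 kg·m/s

After scattering:
λ' = λ + Δλ = 30.7 + 4.5882 = 35.2882 pm
p' = h/λ' = 6.6261e-34/3.5288e-11 = 1.8777e-23 kg·m/s

Momentum is a vector; the scattered photon's direction makes angle θ = 153° with the incident direction. The magnitude of the vector change Δp⃗ = p⃗₀ − p⃗' is found from the law of cosines:
|Δp⃗|² = p₀² + p'² − 2p₀p'cos θ
|Δp⃗|² = (2.1583e-23)² + (1.8777e-23)² − 2·2.1583e-23·1.8777e-23·cos(153°)
|Δp⃗| = 3.9251e-23 kg·m/s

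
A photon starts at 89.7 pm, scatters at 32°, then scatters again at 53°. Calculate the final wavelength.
91.0348 pm

Apply Compton shift twice:

First scattering at θ₁ = 32°:
Δλ₁ = λ_C(1 - cos(32°))
Δλ₁ = 2.4263 × 0.1520
Δλ₁ = 0.3687 pm

After first scattering:
λ₁ = 89.7 + 0.3687 = 90.0687 pm

Second scattering at θ₂ = 53°:
Δλ₂ = λ_C(1 - cos(53°))
Δλ₂ = 2.4263 × 0.3982
Δλ₂ = 0.9661 pm

Final wavelength:
λ₂ = 90.0687 + 0.9661 = 91.0348 pm

Total shift: Δλ_total = 0.3687 + 0.9661 = 1.3348 pm

(Intermediate values are shown rounded; full precision is carried through to the final answer.)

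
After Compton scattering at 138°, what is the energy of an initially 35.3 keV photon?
31.5061 keV

First convert energy to wavelength:
λ = hc/E, with hc ≈ 1239.842 keV·pm (i.e. 1239.842 eV·nm)

For E = 35.3 keV = 35300 eV:
λ = 1239.842 keV·pm / 35.3 keV
λ = 35.1230 pm

Calculate the Compton shift:
Δλ = λ_C(1 - cos(138°)) = 2.4263 × 1.7431
Δλ = 4.2294 pm

Final wavelength:
λ' = 35.1230 + 4.2294 = 39.3524 pm

Final energy:
E' = hc/λ' = 1239.842 / 39.3524 = 31.5061 keV

(Intermediate values are shown rounded; full precision is carried through to the final answer.)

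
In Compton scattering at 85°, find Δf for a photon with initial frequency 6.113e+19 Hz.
1.902e+19 Hz (decrease)

Convert frequency to wavelength (c = 299792458 m/s):
λ₀ = c/f₀ = 299792458/6.113e+19 = 4.9041789e-12 m = 4.9042 pm

Calculate Compton shift:
Δλ = λ_C(1 - cos(85°)) = 2.2148 pm

Final wavelength:
λ' = λ₀ + Δλ = 4.9042 + 2.2148 = 7.1190 pm

Final frequency:
f' = c/λ' = 299792458/7.1190223e-12 = 4.2111465e+19 Hz

Frequency shift (decrease):
Δf = f₀ - f' = 6.113e+19 - 4.2111465e+19 = 1.902e+19 Hz

(Intermediate values are shown rounded; full precision is carried through to the final answer.)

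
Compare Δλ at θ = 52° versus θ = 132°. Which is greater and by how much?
132° produces the larger shift by a factor of 4.343

Calculate both shifts using Δλ = λ_C(1 - cos θ):

For θ₁ = 52°:
Δλ₁ = 2.4263 × (1 - cos(52°))
Δλ₁ = 2.4263 × 0.3843
Δλ₁ = 0.9325 pm

For θ₂ = 132°:
Δλ₂ = 2.4263 × (1 - cos(132°))
Δλ₂ = 2.4263 × 1.6691
Δλ₂ = 4.0498 pm

The 132° angle produces the larger shift.
Ratio: 4.0498/0.9325 = 4.343

(Intermediate values are shown rounded; full precision is carried through to the final answer.)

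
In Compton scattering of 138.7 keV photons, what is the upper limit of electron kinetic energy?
48.8019 keV

Maximum energy transfer occurs at θ = 180° (backscattering).

Initial photon: E₀ = 138.7 keV → λ₀ = 8.9390 pm

Maximum Compton shift (at 180°):
Δλ_max = 2λ_C = 2 × 2.4263 = 4.8526 pm

Final wavelength:
λ' = 8.9390 + 4.8526 = 13.7916 pm

Minimum photon energy (maximum energy to electron):
E'_min = hc/λ' = 89.8981 keV

Maximum electron kinetic energy:
K_max = E₀ - E'_min = 138.7000 - 89.8981 = 48.8019 keV

(Intermediate values are shown rounded; full precision is carried through to the final answer.)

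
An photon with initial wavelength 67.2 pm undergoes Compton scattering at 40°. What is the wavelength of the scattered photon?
67.7676 pm

Using the Compton scattering formula:
λ' = λ + Δλ = λ + λ_C(1 - cos θ)

Given:
- Initial wavelength λ = 67.2 pm
- Scattering angle θ = 40°
- Compton wavelength λ_C ≈ 2.4263 pm

Calculate the shift:
Δλ = 2.4263 × (1 - cos(40°))
Δλ = 2.4263 × 0.2340
Δλ = 0.5676 pm

Final wavelength:
λ' = 67.2 + 0.5676 = 67.7676 pm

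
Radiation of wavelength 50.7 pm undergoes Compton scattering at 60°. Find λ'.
51.9132 pm

Using the Compton formula: λ' = λ + λ_C(1 − cos θ)

For θ = 60°, cos θ = 1/2 (exact) = 0.5000, so:
1 − cos 60° = 1 − (1/2) = 0.5000

Δλ = λ_C × 0.5000 = 2.4263 × 0.5000 = 1.2132 pm

λ' = 50.7 + 1.2132 = 51.9132 pm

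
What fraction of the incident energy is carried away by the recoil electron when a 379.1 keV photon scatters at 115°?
0.5135 (or 51.35%)

Calculate initial and final photon energies:

Initial: E₀ = 379.1 keV → λ₀ = 3.2705 pm
Compton shift: Δλ = 3.4517 pm
Final wavelength: λ' = 6.7222 pm
Final energy: E' = 184.4399 keV

Fractional energy loss:
(E₀ - E')/E₀ = (379.1000 - 184.4399)/379.1000
= 194.6601/379.1000
= 0.5135
= 51.35%

(Intermediate values are shown rounded; full precision is carried through to the final answer.)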